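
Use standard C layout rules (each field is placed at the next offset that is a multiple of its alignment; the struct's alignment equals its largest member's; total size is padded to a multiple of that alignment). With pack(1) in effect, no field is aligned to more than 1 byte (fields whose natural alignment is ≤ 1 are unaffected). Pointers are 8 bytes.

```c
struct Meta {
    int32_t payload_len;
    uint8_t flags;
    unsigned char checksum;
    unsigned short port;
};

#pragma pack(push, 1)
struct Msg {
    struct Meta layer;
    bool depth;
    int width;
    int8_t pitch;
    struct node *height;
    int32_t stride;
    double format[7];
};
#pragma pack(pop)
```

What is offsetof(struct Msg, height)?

14

Meta: @0: payload_len [4B, align 4] → 4; @4: flags [1B, align 1] → 5; @5: checksum [1B, align 1] → 6; @6: port [2B, align 2] → 8; size 8, align 4
@0: layer [8B, align 1] → 8
@8: depth [1B, align 1] → 9
@9: width [4B, align 1] → 13
@13: pitch [1B, align 1] → 14
@14: height [8B, align 1] → 22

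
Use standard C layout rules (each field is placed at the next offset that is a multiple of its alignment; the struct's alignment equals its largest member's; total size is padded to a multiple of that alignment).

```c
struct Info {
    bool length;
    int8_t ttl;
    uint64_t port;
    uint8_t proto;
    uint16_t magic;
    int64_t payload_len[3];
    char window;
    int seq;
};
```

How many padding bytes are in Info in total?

0..1  length  (1B, 1-aligned)
1..2  ttl  (1B, 1-aligned)
2..8  -- padding (6B)
8..16  port  (8B, 8-aligned)
16..17  proto  (1B, 1-aligned)
17..18  -- padding (1B)
18..20  magic  (2B, 2-aligned)
20..24  -- padding (4B)
24..48  payload_len  (24B, 8-aligned)
48..49  window  (1B, 1-aligned)
49..52  -- padding (3B)
52..56  seq  (4B, 4-aligned)
sizeof = 56, alignof = 8
data bytes 42, size 56 → padding 14

14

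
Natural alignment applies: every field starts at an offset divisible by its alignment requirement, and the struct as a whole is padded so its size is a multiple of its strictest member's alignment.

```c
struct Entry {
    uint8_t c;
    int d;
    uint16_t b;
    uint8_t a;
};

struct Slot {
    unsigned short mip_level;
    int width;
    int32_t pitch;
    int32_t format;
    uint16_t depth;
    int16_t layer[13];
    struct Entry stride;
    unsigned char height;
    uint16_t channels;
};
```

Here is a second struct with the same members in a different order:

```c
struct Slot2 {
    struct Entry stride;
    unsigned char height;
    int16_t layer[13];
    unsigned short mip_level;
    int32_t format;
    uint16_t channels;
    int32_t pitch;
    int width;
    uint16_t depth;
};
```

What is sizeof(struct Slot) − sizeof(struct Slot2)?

-4

Entry: 0..1  c  (1B, 1-aligned); 1..4  -- padding (3B); 4..8  d  (4B, 4-aligned); 8..10  b  (2B, 2-aligned); 10..11  a  (1B, 1-aligned); 11..12  -- tail padding (1B); sizeof = 12, alignof = 4
0..2  mip_level  (2B, 2-aligned)
2..4  -- padding (2B)
4..8  width  (4B, 4-aligned)
8..12  pitch  (4B, 4-aligned)
12..16  format  (4B, 4-aligned)
16..18  depth  (2B, 2-aligned)
18..44  layer  (26B, 2-aligned)
44..56  stride  (12B, 4-aligned)
56..57  height  (1B, 1-aligned)
57..58  -- padding (1B)
58..60  channels  (2B, 2-aligned)
sizeof = 60, alignof = 4
— Slot2 —
0..12  stride  (12B, 4-aligned)
12..13  height  (1B, 1-aligned)
13..14  -- padding (1B)
14..40  layer  (26B, 2-aligned)
40..42  mip_level  (2B, 2-aligned)
42..44  -- padding (2B)
44..48  format  (4B, 4-aligned)
48..50  channels  (2B, 2-aligned)
50..52  -- padding (2B)
52..56  pitch  (4B, 4-aligned)
56..60  width  (4B, 4-aligned)
60..62  depth  (2B, 2-aligned)
62..64  -- tail padding (2B)
sizeof = 64, alignof = 4
60 − 64 = -4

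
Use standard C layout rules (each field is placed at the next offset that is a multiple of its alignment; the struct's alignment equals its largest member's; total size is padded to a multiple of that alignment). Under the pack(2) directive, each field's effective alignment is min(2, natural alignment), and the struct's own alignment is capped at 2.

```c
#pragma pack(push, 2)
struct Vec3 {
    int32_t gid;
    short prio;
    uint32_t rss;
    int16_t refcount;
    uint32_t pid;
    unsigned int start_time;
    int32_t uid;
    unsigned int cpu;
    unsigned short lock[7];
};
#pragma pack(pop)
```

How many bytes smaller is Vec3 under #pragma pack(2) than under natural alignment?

6

natural layout:
  @0: gid [4B, align 4] → 4
  @4: prio [2B, align 2] → 6
  +2 pad (align 4)
  @8: rss [4B, align 4] → 12
  @12: refcount [2B, align 2] → 14
  +2 pad (align 4)
  @16: pid [4B, align 4] → 20
  @20: start_time [4B, align 4] → 24
  @24: uid [4B, align 4] → 28
  @28: cpu [4B, align 4] → 32
  @32: lock [14B, align 2] → 46
  +2 tail pad (align 4)
  size 48, align 4
packed(2) layout:
  @0: gid [4B, align 2] → 4
  @4: prio [2B, align 2] → 6
  @6: rss [4B, align 2] → 10
  @10: refcount [2B, align 2] → 12
  @12: pid [4B, align 2] → 16
  @16: start_time [4B, align 2] → 20
  @20: uid [4B, align 2] → 24
  @24: cpu [4B, align 2] → 28
  @28: lock [14B, align 2] → 42
  size 42, align 2
48 − 42 = 6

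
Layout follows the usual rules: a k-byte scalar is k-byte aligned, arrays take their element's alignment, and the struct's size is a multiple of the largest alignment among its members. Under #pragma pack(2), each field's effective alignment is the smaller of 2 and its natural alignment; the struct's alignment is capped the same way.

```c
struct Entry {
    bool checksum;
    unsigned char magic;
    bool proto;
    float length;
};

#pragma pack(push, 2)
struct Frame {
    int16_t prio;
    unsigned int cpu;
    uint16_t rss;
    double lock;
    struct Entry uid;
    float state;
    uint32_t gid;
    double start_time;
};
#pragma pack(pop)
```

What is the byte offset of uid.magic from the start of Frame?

Entry: 0..1  checksum  (1B, 1-aligned); 1..2  magic  (1B, 1-aligned); 2..3  proto  (1B, 1-aligned); 3..4  -- padding (1B); 4..8  length  (4B, 4-aligned); sizeof = 8, alignof = 4
0..2  prio  (2B, 2-aligned)
2..6  cpu  (4B, 2-aligned)
6..8  rss  (2B, 2-aligned)
8..16  lock  (8B, 2-aligned)
16..24  uid  (8B, 2-aligned)
within Entry: magic at 1
16 + 1 = 17

17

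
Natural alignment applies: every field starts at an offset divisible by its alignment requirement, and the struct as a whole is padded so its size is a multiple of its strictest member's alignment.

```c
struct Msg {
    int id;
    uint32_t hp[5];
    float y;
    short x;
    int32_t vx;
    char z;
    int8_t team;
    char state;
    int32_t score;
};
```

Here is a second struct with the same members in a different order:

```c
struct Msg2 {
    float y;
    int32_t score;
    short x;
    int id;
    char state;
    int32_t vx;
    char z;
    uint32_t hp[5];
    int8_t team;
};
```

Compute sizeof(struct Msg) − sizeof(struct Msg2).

-8

0..4  id  (4B, 4-aligned)
4..24  hp  (20B, 4-aligned)
24..28  y  (4B, 4-aligned)
28..30  x  (2B, 2-aligned)
30..32  -- padding (2B)
32..36  vx  (4B, 4-aligned)
36..37  z  (1B, 1-aligned)
37..38  team  (1B, 1-aligned)
38..39  state  (1B, 1-aligned)
39..40  -- padding (1B)
40..44  score  (4B, 4-aligned)
sizeof = 44, alignof = 4
— Msg2 —
0..4  y  (4B, 4-aligned)
4..8  score  (4B, 4-aligned)
8..10  x  (2B, 2-aligned)
10..12  -- padding (2B)
12..16  id  (4B, 4-aligned)
16..17  state  (1B, 1-aligned)
17..20  -- padding (3B)
20..24  vx  (4B, 4-aligned)
24..25  z  (1B, 1-aligned)
25..28  -- padding (3B)
28..48  hp  (20B, 4-aligned)
48..49  team  (1B, 1-aligned)
49..52  -- tail padding (3B)
sizeof = 52, alignof = 4
44 − 52 = -8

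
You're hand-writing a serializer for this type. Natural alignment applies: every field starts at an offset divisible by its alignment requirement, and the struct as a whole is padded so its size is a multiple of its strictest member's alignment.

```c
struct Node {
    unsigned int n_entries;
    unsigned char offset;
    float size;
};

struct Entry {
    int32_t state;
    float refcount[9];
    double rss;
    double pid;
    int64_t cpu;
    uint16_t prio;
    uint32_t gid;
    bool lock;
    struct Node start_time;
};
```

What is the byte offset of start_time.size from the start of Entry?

84

Node: n_entries at 0 (size 4, align 4) → ends 4; offset at 4 (size 1, align 1) → ends 5; pad 3 to align 4 for size; size at 8 (size 4, align 4) → ends 12; total 12 bytes, alignment 4
state at 0 (size 4, align 4) → ends 4
refcount at 4 (size 36, align 4) → ends 40
rss at 40 (size 8, align 8) → ends 48
pid at 48 (size 8, align 8) → ends 56
cpu at 56 (size 8, align 8) → ends 64
prio at 64 (size 2, align 2) → ends 66
pad 2 to align 4 for gid
gid at 68 (size 4, align 4) → ends 72
lock at 72 (size 1, align 1) → ends 73
pad 3 to align 4 for start_time
start_time at 76 (size 12, align 4) → ends 88
within Node: size at 8
76 + 8 = 84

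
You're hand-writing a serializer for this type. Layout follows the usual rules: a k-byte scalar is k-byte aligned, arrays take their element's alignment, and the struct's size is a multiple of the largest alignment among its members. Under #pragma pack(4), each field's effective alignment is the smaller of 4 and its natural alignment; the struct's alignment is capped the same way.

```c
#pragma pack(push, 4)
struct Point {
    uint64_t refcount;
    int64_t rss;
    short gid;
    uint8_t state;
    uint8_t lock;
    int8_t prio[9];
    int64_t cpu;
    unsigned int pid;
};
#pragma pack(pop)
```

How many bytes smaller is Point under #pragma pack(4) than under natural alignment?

natural layout:
  @0: refcount [8B, align 8] → 8
  @8: rss [8B, align 8] → 16
  @16: gid [2B, align 2] → 18
  @18: state [1B, align 1] → 19
  @19: lock [1B, align 1] → 20
  @20: prio [9B, align 1] → 29
  +3 pad (align 8)
  @32: cpu [8B, align 8] → 40
  @40: pid [4B, align 4] → 44
  +4 tail pad (align 8)
  size 48, align 8
packed(4) layout:
  @0: refcount [8B, align 4] → 8
  @8: rss [8B, align 4] → 16
  @16: gid [2B, align 2] → 18
  @18: state [1B, align 1] → 19
  @19: lock [1B, align 1] → 20
  @20: prio [9B, align 1] → 29
  +3 pad (align 4)
  @32: cpu [8B, align 4] → 40
  @40: pid [4B, align 4] → 44
  size 44, align 4
48 − 44 = 4

4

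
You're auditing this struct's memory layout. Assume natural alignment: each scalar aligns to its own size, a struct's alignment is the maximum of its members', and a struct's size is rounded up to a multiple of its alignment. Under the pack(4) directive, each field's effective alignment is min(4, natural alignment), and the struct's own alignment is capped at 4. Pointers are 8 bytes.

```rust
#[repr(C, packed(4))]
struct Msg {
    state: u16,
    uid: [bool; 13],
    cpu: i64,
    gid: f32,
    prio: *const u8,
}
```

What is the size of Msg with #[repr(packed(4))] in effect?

state at 0 (size 2, align 2) → ends 2
uid at 2 (size 13, align 1) → ends 15
pad 1 to align 4 for cpu
cpu at 16 (size 8, align 4) → ends 24
gid at 24 (size 4, align 4) → ends 28
prio at 28 (size 8, align 4) → ends 36
total 36 bytes, alignment 4

36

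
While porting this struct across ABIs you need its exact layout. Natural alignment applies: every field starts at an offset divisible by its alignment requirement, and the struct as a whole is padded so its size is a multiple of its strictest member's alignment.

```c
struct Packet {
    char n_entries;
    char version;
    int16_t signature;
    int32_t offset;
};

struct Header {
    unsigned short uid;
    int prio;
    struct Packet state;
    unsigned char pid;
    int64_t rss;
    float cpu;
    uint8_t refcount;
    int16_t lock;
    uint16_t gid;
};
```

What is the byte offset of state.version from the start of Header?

9

Packet: @0: n_entries [1B, align 1] → 1; @1: version [1B, align 1] → 2; @2: signature [2B, align 2] → 4; @4: offset [4B, align 4] → 8; size 8, align 4
@0: uid [2B, align 2] → 2
+2 pad (align 4)
@4: prio [4B, align 4] → 8
@8: state [8B, align 4] → 16
within Packet: version at 1
8 + 1 = 9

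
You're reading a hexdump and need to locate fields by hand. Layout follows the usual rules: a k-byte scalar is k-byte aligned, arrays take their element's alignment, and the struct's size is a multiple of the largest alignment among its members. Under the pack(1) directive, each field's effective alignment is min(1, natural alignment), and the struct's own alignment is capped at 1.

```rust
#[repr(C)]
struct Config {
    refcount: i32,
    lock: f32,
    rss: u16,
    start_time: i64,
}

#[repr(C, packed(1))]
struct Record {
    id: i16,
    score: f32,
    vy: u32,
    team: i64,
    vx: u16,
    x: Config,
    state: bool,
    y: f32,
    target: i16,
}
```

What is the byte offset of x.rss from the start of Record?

28

Config: refcount at 0 (size 4, align 4) → ends 4; lock at 4 (size 4, align 4) → ends 8; rss at 8 (size 2, align 2) → ends 10; pad 6 to align 8 for start_time; start_time at 16 (size 8, align 8) → ends 24; total 24 bytes, alignment 8
id at 0 (size 2, align 1) → ends 2
score at 2 (size 4, align 1) → ends 6
vy at 6 (size 4, align 1) → ends 10
team at 10 (size 8, align 1) → ends 18
vx at 18 (size 2, align 1) → ends 20
x at 20 (size 24, align 1) → ends 44
within Config: rss at 8
20 + 8 = 28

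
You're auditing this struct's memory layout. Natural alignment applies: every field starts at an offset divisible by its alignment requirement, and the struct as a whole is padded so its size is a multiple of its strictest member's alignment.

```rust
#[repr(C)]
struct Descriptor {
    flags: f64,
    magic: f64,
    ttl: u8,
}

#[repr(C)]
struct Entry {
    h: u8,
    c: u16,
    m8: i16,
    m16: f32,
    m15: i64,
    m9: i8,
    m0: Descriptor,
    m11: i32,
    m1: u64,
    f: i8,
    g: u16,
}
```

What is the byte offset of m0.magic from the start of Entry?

40

Descriptor: flags at 0 (size 8, align 8) → ends 8; magic at 8 (size 8, align 8) → ends 16; ttl at 16 (size 1, align 1) → ends 17; tail pad 7 to reach multiple of 8; total 24 bytes, alignment 8
h at 0 (size 1, align 1) → ends 1
pad 1 to align 2 for c
c at 2 (size 2, align 2) → ends 4
m8 at 4 (size 2, align 2) → ends 6
pad 2 to align 4 for m16
m16 at 8 (size 4, align 4) → ends 12
pad 4 to align 8 for m15
m15 at 16 (size 8, align 8) → ends 24
m9 at 24 (size 1, align 1) → ends 25
pad 7 to align 8 for m0
m0 at 32 (size 24, align 8) → ends 56
within Descriptor: magic at 8
32 + 8 = 40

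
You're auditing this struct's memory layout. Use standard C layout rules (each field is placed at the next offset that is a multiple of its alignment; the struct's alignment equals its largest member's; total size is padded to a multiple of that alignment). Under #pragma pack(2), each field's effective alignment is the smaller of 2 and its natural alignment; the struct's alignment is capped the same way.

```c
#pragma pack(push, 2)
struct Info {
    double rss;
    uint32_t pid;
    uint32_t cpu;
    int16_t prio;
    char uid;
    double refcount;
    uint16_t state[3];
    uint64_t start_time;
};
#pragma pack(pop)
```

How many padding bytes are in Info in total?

1

@0: rss [8B, align 2] → 8
@8: pid [4B, align 2] → 12
@12: cpu [4B, align 2] → 16
@16: prio [2B, align 2] → 18
@18: uid [1B, align 1] → 19
+1 pad (align 2)
@20: refcount [8B, align 2] → 28
@28: state [6B, align 2] → 34
@34: start_time [8B, align 2] → 42
size 42, align 2
data bytes 41, size 42 → padding 1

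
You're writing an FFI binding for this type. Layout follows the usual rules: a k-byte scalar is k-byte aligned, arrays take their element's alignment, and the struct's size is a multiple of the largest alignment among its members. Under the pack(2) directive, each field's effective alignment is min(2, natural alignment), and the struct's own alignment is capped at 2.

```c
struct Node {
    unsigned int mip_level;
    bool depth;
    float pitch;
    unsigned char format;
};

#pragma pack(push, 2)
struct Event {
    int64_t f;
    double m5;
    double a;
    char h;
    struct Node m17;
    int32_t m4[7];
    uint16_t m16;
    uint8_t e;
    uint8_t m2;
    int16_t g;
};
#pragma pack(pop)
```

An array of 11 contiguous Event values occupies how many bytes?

836

Node: 0..4  mip_level  (4B, 4-aligned); 4..5  depth  (1B, 1-aligned); 5..8  -- padding (3B); 8..12  pitch  (4B, 4-aligned); 12..13  format  (1B, 1-aligned); 13..16  -- tail padding (3B); sizeof = 16, alignof = 4
0..8  f  (8B, 2-aligned)
8..16  m5  (8B, 2-aligned)
16..24  a  (8B, 2-aligned)
24..25  h  (1B, 1-aligned)
25..26  -- padding (1B)
26..42  m17  (16B, 2-aligned)
42..70  m4  (28B, 2-aligned)
70..72  m16  (2B, 2-aligned)
72..73  e  (1B, 1-aligned)
73..74  m2  (1B, 1-aligned)
74..76  g  (2B, 2-aligned)
sizeof = 76, alignof = 2
array of 11: 11 × 76 = 836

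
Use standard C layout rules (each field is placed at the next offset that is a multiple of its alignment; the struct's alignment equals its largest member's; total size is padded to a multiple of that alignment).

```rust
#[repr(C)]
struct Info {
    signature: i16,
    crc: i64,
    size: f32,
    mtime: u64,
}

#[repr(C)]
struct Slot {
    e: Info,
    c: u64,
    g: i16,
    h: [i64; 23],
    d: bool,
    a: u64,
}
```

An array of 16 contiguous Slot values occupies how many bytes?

Info: signature at 0 (size 2, align 2) → ends 2; pad 6 to align 8 for crc; crc at 8 (size 8, align 8) → ends 16; size at 16 (size 4, align 4) → ends 20; pad 4 to align 8 for mtime; mtime at 24 (size 8, align 8) → ends 32; total 32 bytes, alignment 8
e at 0 (size 32, align 8) → ends 32
c at 32 (size 8, align 8) → ends 40
g at 40 (size 2, align 2) → ends 42
pad 6 to align 8 for h
h at 48 (size 184, align 8) → ends 232
d at 232 (size 1, align 1) → ends 233
pad 7 to align 8 for a
a at 240 (size 8, align 8) → ends 248
total 248 bytes, alignment 8
array of 16: 16 × 248 = 3968

3968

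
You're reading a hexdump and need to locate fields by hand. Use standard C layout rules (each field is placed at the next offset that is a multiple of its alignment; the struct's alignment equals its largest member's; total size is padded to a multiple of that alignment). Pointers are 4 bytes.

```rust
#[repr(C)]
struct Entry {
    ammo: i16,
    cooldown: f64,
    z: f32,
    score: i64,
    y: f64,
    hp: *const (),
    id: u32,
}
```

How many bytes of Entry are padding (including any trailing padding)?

ammo at 0 (size 2, align 2) → ends 2
pad 6 to align 8 for cooldown
cooldown at 8 (size 8, align 8) → ends 16
z at 16 (size 4, align 4) → ends 20
pad 4 to align 8 for score
score at 24 (size 8, align 8) → ends 32
y at 32 (size 8, align 8) → ends 40
hp at 40 (size 4, align 4) → ends 44
id at 44 (size 4, align 4) → ends 48
total 48 bytes, alignment 8
data bytes 38, size 48 → padding 10

10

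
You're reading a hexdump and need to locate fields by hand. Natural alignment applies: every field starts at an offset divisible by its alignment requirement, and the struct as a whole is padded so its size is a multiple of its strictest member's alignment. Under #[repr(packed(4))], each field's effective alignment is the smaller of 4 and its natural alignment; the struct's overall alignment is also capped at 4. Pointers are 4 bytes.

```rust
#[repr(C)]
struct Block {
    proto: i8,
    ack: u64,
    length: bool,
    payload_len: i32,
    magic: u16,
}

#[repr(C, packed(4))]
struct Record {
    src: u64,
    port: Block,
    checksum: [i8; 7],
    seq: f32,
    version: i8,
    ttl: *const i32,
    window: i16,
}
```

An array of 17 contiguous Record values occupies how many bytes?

1088

Block: 0..1  proto  (1B, 1-aligned); 1..8  -- padding (7B); 8..16  ack  (8B, 8-aligned); 16..17  length  (1B, 1-aligned); 17..20  -- padding (3B); 20..24  payload_len  (4B, 4-aligned); 24..26  magic  (2B, 2-aligned); 26..32  -- tail padding (6B); sizeof = 32, alignof = 8
0..8  src  (8B, 4-aligned)
8..40  port  (32B, 4-aligned)
40..47  checksum  (7B, 1-aligned)
47..48  -- padding (1B)
48..52  seq  (4B, 4-aligned)
52..53  version  (1B, 1-aligned)
53..56  -- padding (3B)
56..60  ttl  (4B, 4-aligned)
60..62  window  (2B, 2-aligned)
62..64  -- tail padding (2B)
sizeof = 64, alignof = 4
array of 17: 17 × 64 = 1088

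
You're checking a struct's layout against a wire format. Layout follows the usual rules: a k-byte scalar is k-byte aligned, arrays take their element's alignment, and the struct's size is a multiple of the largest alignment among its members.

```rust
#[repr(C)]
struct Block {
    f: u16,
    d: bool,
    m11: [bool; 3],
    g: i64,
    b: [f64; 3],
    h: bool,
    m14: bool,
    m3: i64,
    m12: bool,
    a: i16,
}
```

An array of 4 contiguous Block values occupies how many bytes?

@0: f [2B, align 2] → 2
@2: d [1B, align 1] → 3
@3: m11 [3B, align 1] → 6
+2 pad (align 8)
@8: g [8B, align 8] → 16
@16: b [24B, align 8] → 40
@40: h [1B, align 1] → 41
@41: m14 [1B, align 1] → 42
+6 pad (align 8)
@48: m3 [8B, align 8] → 56
@56: m12 [1B, align 1] → 57
+1 pad (align 2)
@58: a [2B, align 2] → 60
+4 tail pad (align 8)
size 64, align 8
array of 4: 4 × 64 = 256

256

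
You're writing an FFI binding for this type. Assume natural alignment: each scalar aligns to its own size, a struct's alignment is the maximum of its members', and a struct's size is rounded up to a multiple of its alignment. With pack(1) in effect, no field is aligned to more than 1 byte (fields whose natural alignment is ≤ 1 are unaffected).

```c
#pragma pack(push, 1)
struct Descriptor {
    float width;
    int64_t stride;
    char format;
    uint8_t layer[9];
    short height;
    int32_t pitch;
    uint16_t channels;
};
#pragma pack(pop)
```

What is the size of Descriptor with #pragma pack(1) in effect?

30

@0: width [4B, align 1] → 4
@4: stride [8B, align 1] → 12
@12: format [1B, align 1] → 13
@13: layer [9B, align 1] → 22
@22: height [2B, align 1] → 24
@24: pitch [4B, align 1] → 28
@28: channels [2B, align 1] → 30
size 30, align 1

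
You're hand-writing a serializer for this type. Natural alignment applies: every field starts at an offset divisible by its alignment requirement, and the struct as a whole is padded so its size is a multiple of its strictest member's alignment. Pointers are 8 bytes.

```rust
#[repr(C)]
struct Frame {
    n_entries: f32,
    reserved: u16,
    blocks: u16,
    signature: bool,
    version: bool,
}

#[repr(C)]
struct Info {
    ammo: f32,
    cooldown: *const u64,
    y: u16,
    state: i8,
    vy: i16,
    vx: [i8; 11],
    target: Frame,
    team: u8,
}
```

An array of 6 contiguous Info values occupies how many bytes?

Frame: 0..4  n_entries  (4B, 4-aligned); 4..6  reserved  (2B, 2-aligned); 6..8  blocks  (2B, 2-aligned); 8..9  signature  (1B, 1-aligned); 9..10  version  (1B, 1-aligned); 10..12  -- tail padding (2B); sizeof = 12, alignof = 4
0..4  ammo  (4B, 4-aligned)
4..8  -- padding (4B)
8..16  cooldown  (8B, 8-aligned)
16..18  y  (2B, 2-aligned)
18..19  state  (1B, 1-aligned)
19..20  -- padding (1B)
20..22  vy  (2B, 2-aligned)
22..33  vx  (11B, 1-aligned)
33..36  -- padding (3B)
36..48  target  (12B, 4-aligned)
48..49  team  (1B, 1-aligned)
49..56  -- tail padding (7B)
sizeof = 56, alignof = 8
array of 6: 6 × 56 = 336

336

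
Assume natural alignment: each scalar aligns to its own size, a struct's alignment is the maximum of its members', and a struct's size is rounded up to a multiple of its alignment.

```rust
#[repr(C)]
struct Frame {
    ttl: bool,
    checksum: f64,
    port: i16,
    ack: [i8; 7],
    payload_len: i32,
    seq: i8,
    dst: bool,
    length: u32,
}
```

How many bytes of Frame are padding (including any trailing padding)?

@0: ttl [1B, align 1] → 1
+7 pad (align 8)
@8: checksum [8B, align 8] → 16
@16: port [2B, align 2] → 18
@18: ack [7B, align 1] → 25
+3 pad (align 4)
@28: payload_len [4B, align 4] → 32
@32: seq [1B, align 1] → 33
@33: dst [1B, align 1] → 34
+2 pad (align 4)
@36: length [4B, align 4] → 40
size 40, align 8
data bytes 28, size 40 → padding 12

12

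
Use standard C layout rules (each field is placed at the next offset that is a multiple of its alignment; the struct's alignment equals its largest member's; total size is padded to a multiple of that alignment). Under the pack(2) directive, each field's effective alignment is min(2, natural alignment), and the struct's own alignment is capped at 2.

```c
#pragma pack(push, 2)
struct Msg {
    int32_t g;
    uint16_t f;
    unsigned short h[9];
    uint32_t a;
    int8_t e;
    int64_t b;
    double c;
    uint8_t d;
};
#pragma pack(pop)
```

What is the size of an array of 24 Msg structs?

0..4  g  (4B, 2-aligned)
4..6  f  (2B, 2-aligned)
6..24  h  (18B, 2-aligned)
24..28  a  (4B, 2-aligned)
28..29  e  (1B, 1-aligned)
29..30  -- padding (1B)
30..38  b  (8B, 2-aligned)
38..46  c  (8B, 2-aligned)
46..47  d  (1B, 1-aligned)
47..48  -- tail padding (1B)
sizeof = 48, alignof = 2
array of 24: 24 × 48 = 1152

1152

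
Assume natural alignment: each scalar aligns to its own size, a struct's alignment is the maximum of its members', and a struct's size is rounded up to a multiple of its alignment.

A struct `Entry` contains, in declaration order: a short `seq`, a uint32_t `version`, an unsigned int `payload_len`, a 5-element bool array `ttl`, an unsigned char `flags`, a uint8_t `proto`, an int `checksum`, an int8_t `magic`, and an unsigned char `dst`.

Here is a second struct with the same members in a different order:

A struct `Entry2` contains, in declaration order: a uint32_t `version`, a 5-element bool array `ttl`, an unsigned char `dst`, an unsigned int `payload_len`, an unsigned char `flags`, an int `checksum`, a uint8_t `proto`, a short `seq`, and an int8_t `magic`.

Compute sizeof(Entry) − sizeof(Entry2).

-4

0..2  seq  (2B, 2-aligned)
2..4  -- padding (2B)
4..8  version  (4B, 4-aligned)
8..12  payload_len  (4B, 4-aligned)
12..17  ttl  (5B, 1-aligned)
17..18  flags  (1B, 1-aligned)
18..19  proto  (1B, 1-aligned)
19..20  -- padding (1B)
20..24  checksum  (4B, 4-aligned)
24..25  magic  (1B, 1-aligned)
25..26  dst  (1B, 1-aligned)
26..28  -- tail padding (2B)
sizeof = 28, alignof = 4
— Entry2 —
0..4  version  (4B, 4-aligned)
4..9  ttl  (5B, 1-aligned)
9..10  dst  (1B, 1-aligned)
10..12  -- padding (2B)
12..16  payload_len  (4B, 4-aligned)
16..17  flags  (1B, 1-aligned)
17..20  -- padding (3B)
20..24  checksum  (4B, 4-aligned)
24..25  proto  (1B, 1-aligned)
25..26  -- padding (1B)
26..28  seq  (2B, 2-aligned)
28..29  magic  (1B, 1-aligned)
29..32  -- tail padding (3B)
sizeof = 32, alignof = 4
28 − 32 = -4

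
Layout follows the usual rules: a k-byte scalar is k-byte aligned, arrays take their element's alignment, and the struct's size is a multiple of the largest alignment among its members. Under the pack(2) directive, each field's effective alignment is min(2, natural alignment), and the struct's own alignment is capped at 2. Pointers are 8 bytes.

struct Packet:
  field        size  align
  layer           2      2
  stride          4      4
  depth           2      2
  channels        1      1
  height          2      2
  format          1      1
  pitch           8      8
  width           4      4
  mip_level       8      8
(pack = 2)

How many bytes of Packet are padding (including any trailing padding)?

2

layer at 0 (size 2, align 2) → ends 2
stride at 2 (size 4, align 2) → ends 6
depth at 6 (size 2, align 2) → ends 8
channels at 8 (size 1, align 1) → ends 9
pad 1 to align 2 for height
height at 10 (size 2, align 2) → ends 12
format at 12 (size 1, align 1) → ends 13
pad 1 to align 2 for pitch
pitch at 14 (size 8, align 2) → ends 22
width at 22 (size 4, align 2) → ends 26
mip_level at 26 (size 8, align 2) → ends 34
total 34 bytes, alignment 2
data bytes 32, size 34 → padding 2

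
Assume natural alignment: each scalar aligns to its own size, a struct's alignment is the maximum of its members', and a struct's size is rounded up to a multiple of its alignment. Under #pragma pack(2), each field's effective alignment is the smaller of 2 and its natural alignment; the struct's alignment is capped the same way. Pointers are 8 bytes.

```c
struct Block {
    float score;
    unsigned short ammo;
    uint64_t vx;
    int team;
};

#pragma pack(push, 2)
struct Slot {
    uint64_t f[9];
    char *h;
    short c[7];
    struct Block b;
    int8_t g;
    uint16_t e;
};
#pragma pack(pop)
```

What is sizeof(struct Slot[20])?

2440

Block: @0: score [4B, align 4] → 4; @4: ammo [2B, align 2] → 6; +2 pad (align 8); @8: vx [8B, align 8] → 16; @16: team [4B, align 4] → 20; +4 tail pad (align 8); size 24, align 8
@0: f [72B, align 2] → 72
@72: h [8B, align 2] → 80
@80: c [14B, align 2] → 94
@94: b [24B, align 2] → 118
@118: g [1B, align 1] → 119
+1 pad (align 2)
@120: e [2B, align 2] → 122
size 122, align 2
array of 20: 20 × 122 = 2440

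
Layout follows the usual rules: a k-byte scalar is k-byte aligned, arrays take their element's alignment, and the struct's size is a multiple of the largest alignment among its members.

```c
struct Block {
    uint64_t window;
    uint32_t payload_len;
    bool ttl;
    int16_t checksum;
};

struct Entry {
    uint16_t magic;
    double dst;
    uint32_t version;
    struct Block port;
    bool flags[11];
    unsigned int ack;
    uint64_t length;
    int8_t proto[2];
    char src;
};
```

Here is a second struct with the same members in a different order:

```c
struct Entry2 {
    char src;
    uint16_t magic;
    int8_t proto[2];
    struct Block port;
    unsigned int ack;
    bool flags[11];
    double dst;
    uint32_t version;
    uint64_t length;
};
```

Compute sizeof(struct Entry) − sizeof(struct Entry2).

Block: 0..8  window  (8B, 8-aligned); 8..12  payload_len  (4B, 4-aligned); 12..13  ttl  (1B, 1-aligned); 13..14  -- padding (1B); 14..16  checksum  (2B, 2-aligned); sizeof = 16, alignof = 8
0..2  magic  (2B, 2-aligned)
2..8  -- padding (6B)
8..16  dst  (8B, 8-aligned)
16..20  version  (4B, 4-aligned)
20..24  -- padding (4B)
24..40  port  (16B, 8-aligned)
40..51  flags  (11B, 1-aligned)
51..52  -- padding (1B)
52..56  ack  (4B, 4-aligned)
56..64  length  (8B, 8-aligned)
64..66  proto  (2B, 1-aligned)
66..67  src  (1B, 1-aligned)
67..72  -- tail padding (5B)
sizeof = 72, alignof = 8
— Entry2 —
0..1  src  (1B, 1-aligned)
1..2  -- padding (1B)
2..4  magic  (2B, 2-aligned)
4..6  proto  (2B, 1-aligned)
6..8  -- padding (2B)
8..24  port  (16B, 8-aligned)
24..28  ack  (4B, 4-aligned)
28..39  flags  (11B, 1-aligned)
39..40  -- padding (1B)
40..48  dst  (8B, 8-aligned)
48..52  version  (4B, 4-aligned)
52..56  -- padding (4B)
56..64  length  (8B, 8-aligned)
sizeof = 64, alignof = 8
72 − 64 = 8

8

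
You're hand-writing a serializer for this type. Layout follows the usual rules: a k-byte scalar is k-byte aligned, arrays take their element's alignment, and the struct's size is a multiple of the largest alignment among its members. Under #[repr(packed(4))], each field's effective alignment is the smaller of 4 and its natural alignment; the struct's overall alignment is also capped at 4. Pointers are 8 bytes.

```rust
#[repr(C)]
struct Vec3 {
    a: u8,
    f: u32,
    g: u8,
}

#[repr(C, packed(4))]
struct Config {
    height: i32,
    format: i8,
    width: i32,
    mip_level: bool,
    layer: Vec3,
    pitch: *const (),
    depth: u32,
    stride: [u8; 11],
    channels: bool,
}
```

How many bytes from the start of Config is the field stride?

Vec3: @0: a [1B, align 1] → 1; +3 pad (align 4); @4: f [4B, align 4] → 8; @8: g [1B, align 1] → 9; +3 tail pad (align 4); size 12, align 4
@0: height [4B, align 4] → 4
@4: format [1B, align 1] → 5
+3 pad (align 4)
@8: width [4B, align 4] → 12
@12: mip_level [1B, align 1] → 13
+3 pad (align 4)
@16: layer [12B, align 4] → 28
@28: pitch [8B, align 4] → 36
@36: depth [4B, align 4] → 40
@40: stride [11B, align 1] → 51

40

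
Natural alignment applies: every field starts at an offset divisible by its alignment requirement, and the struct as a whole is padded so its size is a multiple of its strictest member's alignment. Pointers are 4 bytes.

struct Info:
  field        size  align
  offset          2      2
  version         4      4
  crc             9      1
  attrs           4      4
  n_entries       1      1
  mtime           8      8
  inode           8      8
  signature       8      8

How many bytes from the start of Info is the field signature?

48

@0: offset [2B, align 2] → 2
+2 pad (align 4)
@4: version [4B, align 4] → 8
@8: crc [9B, align 1] → 17
+3 pad (align 4)
@20: attrs [4B, align 4] → 24
@24: n_entries [1B, align 1] → 25
+7 pad (align 8)
@32: mtime [8B, align 8] → 40
@40: inode [8B, align 8] → 48
@48: signature [8B, align 8] → 56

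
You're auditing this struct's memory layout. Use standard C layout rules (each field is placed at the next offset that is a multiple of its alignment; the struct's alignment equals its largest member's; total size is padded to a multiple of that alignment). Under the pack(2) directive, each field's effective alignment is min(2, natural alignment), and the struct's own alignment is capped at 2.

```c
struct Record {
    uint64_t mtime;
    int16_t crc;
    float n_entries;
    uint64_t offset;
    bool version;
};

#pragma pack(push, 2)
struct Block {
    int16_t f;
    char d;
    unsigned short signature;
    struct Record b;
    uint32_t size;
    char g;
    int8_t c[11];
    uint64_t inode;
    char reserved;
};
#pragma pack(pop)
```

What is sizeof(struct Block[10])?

640

Record: @0: mtime [8B, align 8] → 8; @8: crc [2B, align 2] → 10; +2 pad (align 4); @12: n_entries [4B, align 4] → 16; @16: offset [8B, align 8] → 24; @24: version [1B, align 1] → 25; +7 tail pad (align 8); size 32, align 8
@0: f [2B, align 2] → 2
@2: d [1B, align 1] → 3
+1 pad (align 2)
@4: signature [2B, align 2] → 6
@6: b [32B, align 2] → 38
@38: size [4B, align 2] → 42
@42: g [1B, align 1] → 43
@43: c [11B, align 1] → 54
@54: inode [8B, align 2] → 62
@62: reserved [1B, align 1] → 63
+1 tail pad (align 2)
size 64, align 2
array of 10: 10 × 64 = 640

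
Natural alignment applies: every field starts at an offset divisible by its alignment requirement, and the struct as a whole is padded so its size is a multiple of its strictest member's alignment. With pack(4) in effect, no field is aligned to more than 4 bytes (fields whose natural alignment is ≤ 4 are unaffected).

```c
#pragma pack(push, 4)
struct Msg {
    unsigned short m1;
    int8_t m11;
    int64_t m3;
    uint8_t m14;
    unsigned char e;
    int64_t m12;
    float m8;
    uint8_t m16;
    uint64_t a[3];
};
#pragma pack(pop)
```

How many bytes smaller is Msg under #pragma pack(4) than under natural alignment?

8

natural layout:
  @0: m1 [2B, align 2] → 2
  @2: m11 [1B, align 1] → 3
  +5 pad (align 8)
  @8: m3 [8B, align 8] → 16
  @16: m14 [1B, align 1] → 17
  @17: e [1B, align 1] → 18
  +6 pad (align 8)
  @24: m12 [8B, align 8] → 32
  @32: m8 [4B, align 4] → 36
  @36: m16 [1B, align 1] → 37
  +3 pad (align 8)
  @40: a [24B, align 8] → 64
  size 64, align 8
packed(4) layout:
  @0: m1 [2B, align 2] → 2
  @2: m11 [1B, align 1] → 3
  +1 pad (align 4)
  @4: m3 [8B, align 4] → 12
  @12: m14 [1B, align 1] → 13
  @13: e [1B, align 1] → 14
  +2 pad (align 4)
  @16: m12 [8B, align 4] → 24
  @24: m8 [4B, align 4] → 28
  @28: m16 [1B, align 1] → 29
  +3 pad (align 4)
  @32: a [24B, align 4] → 56
  size 56, align 4
64 − 56 = 8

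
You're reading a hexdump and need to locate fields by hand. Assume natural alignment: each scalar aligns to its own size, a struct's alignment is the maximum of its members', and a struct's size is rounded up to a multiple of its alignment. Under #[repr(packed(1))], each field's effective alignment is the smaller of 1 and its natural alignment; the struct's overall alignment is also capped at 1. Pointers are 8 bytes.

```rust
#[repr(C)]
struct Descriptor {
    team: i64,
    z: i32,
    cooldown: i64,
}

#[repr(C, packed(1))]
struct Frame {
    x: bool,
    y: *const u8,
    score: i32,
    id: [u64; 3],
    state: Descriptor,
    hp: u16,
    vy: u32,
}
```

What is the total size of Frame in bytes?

67 bytes

Descriptor: @0: team [8B, align 8] → 8; @8: z [4B, align 4] → 12; +4 pad (align 8); @16: cooldown [8B, align 8] → 24; size 24, align 8
@0: x [1B, align 1] → 1
@1: y [8B, align 1] → 9
@9: score [4B, align 1] → 13
@13: id [24B, align 1] → 37
@37: state [24B, align 1] → 61
@61: hp [2B, align 1] → 63
@63: vy [4B, align 1] → 67
size 67, align 1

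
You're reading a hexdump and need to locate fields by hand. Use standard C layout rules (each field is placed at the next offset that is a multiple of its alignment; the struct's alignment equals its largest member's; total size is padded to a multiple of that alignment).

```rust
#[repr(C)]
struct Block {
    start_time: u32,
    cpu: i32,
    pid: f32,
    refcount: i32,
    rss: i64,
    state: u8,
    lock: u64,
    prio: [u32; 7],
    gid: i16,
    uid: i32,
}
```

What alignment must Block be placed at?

member alignments: start_time=4, cpu=4, pid=4, refcount=4, rss=8, state=1, lock=8, prio=4, gid=2, uid=4
max = 8

8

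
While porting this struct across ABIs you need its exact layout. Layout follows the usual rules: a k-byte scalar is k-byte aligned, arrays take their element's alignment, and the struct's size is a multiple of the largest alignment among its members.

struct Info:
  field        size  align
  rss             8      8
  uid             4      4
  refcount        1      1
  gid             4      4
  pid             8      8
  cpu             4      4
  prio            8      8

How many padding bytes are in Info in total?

11

rss at 0 (size 8, align 8) → ends 8
uid at 8 (size 4, align 4) → ends 12
refcount at 12 (size 1, align 1) → ends 13
pad 3 to align 4 for gid
gid at 16 (size 4, align 4) → ends 20
pad 4 to align 8 for pid
pid at 24 (size 8, align 8) → ends 32
cpu at 32 (size 4, align 4) → ends 36
pad 4 to align 8 for prio
prio at 40 (size 8, align 8) → ends 48
total 48 bytes, alignment 8
data bytes 37, size 48 → padding 11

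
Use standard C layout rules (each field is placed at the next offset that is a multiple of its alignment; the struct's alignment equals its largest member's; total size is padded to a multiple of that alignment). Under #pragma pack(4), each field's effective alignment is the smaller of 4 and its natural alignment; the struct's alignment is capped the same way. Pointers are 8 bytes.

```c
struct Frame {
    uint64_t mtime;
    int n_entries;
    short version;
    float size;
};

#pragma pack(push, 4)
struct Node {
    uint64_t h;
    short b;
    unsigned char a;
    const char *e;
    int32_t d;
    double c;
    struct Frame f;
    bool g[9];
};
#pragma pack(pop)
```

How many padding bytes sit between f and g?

0

Frame: mtime at 0 (size 8, align 8) → ends 8; n_entries at 8 (size 4, align 4) → ends 12; version at 12 (size 2, align 2) → ends 14; pad 2 to align 4 for size; size at 16 (size 4, align 4) → ends 20; tail pad 4 to reach multiple of 8; total 24 bytes, alignment 8
h at 0 (size 8, align 4) → ends 8
b at 8 (size 2, align 2) → ends 10
a at 10 (size 1, align 1) → ends 11
pad 1 to align 4 for e
e at 12 (size 8, align 4) → ends 20
d at 20 (size 4, align 4) → ends 24
c at 24 (size 8, align 4) → ends 32
f at 32 (size 24, align 4) → ends 56
g at 56 (size 9, align 1) → ends 65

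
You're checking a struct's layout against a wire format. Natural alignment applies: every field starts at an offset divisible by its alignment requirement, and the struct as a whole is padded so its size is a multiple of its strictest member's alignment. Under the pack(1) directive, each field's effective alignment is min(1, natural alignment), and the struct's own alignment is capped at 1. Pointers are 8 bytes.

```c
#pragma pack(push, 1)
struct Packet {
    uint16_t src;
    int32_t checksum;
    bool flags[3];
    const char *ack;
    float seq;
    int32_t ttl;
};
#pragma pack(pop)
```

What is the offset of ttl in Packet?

src at 0 (size 2, align 1) → ends 2
checksum at 2 (size 4, align 1) → ends 6
flags at 6 (size 3, align 1) → ends 9
ack at 9 (size 8, align 1) → ends 17
seq at 17 (size 4, align 1) → ends 21
ttl at 21 (size 4, align 1) → ends 25

21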